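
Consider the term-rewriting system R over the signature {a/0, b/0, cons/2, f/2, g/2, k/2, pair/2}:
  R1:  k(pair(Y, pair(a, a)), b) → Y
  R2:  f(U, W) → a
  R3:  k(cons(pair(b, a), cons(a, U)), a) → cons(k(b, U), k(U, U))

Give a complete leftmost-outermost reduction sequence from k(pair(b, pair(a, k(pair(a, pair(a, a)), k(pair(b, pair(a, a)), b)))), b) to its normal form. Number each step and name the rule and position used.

1. k(pair(b, pair(a, k(pair(a, pair(a, a)), k(pair(b, pair(a, a)), b)))), b)  →  k(pair(b, pair(a, k(pair(a, pair(a, a)), b))), b)   [R1 at 1.2.2.2]
2. k(pair(b, pair(a, k(pair(a, pair(a, a)), b))), b)  →  k(pair(b, pair(a, a)), b)   [R1 at 1.2.2]
3. k(pair(b, pair(a, a)), b)  →  b   [R1 at ε]

b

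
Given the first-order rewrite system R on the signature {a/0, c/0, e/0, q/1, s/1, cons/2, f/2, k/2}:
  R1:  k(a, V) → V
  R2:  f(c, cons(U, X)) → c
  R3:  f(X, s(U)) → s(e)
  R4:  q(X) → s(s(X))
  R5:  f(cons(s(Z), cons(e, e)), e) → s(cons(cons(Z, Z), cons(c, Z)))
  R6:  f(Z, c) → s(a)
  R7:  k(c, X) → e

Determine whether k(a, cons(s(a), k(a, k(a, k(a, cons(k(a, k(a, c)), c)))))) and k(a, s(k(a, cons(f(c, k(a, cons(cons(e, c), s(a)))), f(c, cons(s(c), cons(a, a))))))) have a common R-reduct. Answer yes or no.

Reduce t₁ = k(a, cons(s(a), k(a, k(a, k(a, cons(k(a, k(a, c)), c)))))):
1. k(a, cons(s(a), k(a, k(a, k(a, cons(k(a, k(a, c)), c))))))  →  cons(s(a), k(a, k(a, k(a, cons(k(a, k(a, c)), c)))))   [R1 at ε]
2. cons(s(a), k(a, k(a, k(a, cons(k(a, k(a, c)), c)))))  →  cons(s(a), k(a, k(a, cons(k(a, k(a, c)), c))))   [R1 at 2]
3. cons(s(a), k(a, k(a, cons(k(a, k(a, c)), c))))  →  cons(s(a), k(a, cons(k(a, k(a, c)), c)))   [R1 at 2]
4. cons(s(a), k(a, cons(k(a, k(a, c)), c)))  →  cons(s(a), cons(k(a, k(a, c)), c))   [R1 at 2]
5. cons(s(a), cons(k(a, k(a, c)), c))  →  cons(s(a), cons(k(a, c), c))   [R1 at 2.1]
6. cons(s(a), cons(k(a, c), c))  →  cons(s(a), cons(c, c))   [R1 at 2.1]

Reduce t₂ = k(a, s(k(a, cons(f(c, k(a, cons(cons(e, c), s(a)))), f(c, cons(s(c), cons(a, a))))))):
1. k(a, s(k(a, cons(f(c, k(a, cons(cons(e, c), s(a)))), f(c, cons(s(c), cons(a, a)))))))  →  s(k(a, cons(f(c, k(a, cons(cons(e, c), s(a)))), f(c, cons(s(c), cons(a, a))))))   [R1 at ε]
2. s(k(a, cons(f(c, k(a, cons(cons(e, c), s(a)))), f(c, cons(s(c), cons(a, a))))))  →  s(cons(f(c, k(a, cons(cons(e, c), s(a)))), f(c, cons(s(c), cons(a, a)))))   [R1 at 1]
3. s(cons(f(c, k(a, cons(cons(e, c), s(a)))), f(c, cons(s(c), cons(a, a)))))  →  s(cons(f(c, cons(cons(e, c), s(a))), f(c, cons(s(c), cons(a, a)))))   [R1 at 1.1.2]
4. s(cons(f(c, cons(cons(e, c), s(a))), f(c, cons(s(c), cons(a, a)))))  →  s(cons(c, f(c, cons(s(c), cons(a, a)))))   [R2 at 1.1]
5. s(cons(c, f(c, cons(s(c), cons(a, a)))))  →  s(cons(c, c))   [R2 at 1.2]

no — NF(t₁) = cons(s(a), cons(c, c)), NF(t₂) = s(cons(c, c))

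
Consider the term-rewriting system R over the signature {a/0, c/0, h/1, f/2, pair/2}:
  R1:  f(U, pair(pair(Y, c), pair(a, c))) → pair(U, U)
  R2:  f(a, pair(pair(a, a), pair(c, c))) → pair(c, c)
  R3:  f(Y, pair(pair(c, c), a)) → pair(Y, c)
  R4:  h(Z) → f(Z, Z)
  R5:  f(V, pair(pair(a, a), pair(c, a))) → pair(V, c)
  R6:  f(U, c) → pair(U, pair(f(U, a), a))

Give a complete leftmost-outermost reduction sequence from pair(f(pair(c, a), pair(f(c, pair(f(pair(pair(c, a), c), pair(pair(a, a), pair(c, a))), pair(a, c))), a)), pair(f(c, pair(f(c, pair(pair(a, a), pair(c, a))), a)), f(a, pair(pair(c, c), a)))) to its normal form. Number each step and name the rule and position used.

1. pair(f(pair(c, a), pair(f(c, pair(f(pair(pair(c, a), c), pair(pair(a, a), pair(c, a))), pair(a, c))), a)), pair(f(c, pair(f(c, pair(pair(a, a), pair(c, a))), a)), f(a, pair(pair(c, c), a))))  →  pair(f(pair(c, a), pair(f(c, pair(pair(pair(pair(c, a), c), c), pair(a, c))), a)), pair(f(c, pair(f(c, pair(pair(a, a), pair(c, a))), a)), f(a, pair(pair(c, c), a))))   [R5 at 1.2.1.2.1]
2. pair(f(pair(c, a), pair(f(c, pair(pair(pair(pair(c, a), c), c), pair(a, c))), a)), pair(f(c, pair(f(c, pair(pair(a, a), pair(c, a))), a)), f(a, pair(pair(c, c), a))))  →  pair(f(pair(c, a), pair(pair(c, c), a)), pair(f(c, pair(f(c, pair(pair(a, a), pair(c, a))), a)), f(a, pair(pair(c, c), a))))   [R1 at 1.2.1]
3. pair(f(pair(c, a), pair(pair(c, c), a)), pair(f(c, pair(f(c, pair(pair(a, a), pair(c, a))), a)), f(a, pair(pair(c, c), a))))  →  pair(pair(pair(c, a), c), pair(f(c, pair(f(c, pair(pair(a, a), pair(c, a))), a)), f(a, pair(pair(c, c), a))))   [R3 at 1]
4. pair(pair(pair(c, a), c), pair(f(c, pair(f(c, pair(pair(a, a), pair(c, a))), a)), f(a, pair(pair(c, c), a))))  →  pair(pair(pair(c, a), c), pair(f(c, pair(pair(c, c), a)), f(a, pair(pair(c, c), a))))   [R5 at 2.1.2.1]
5. pair(pair(pair(c, a), c), pair(f(c, pair(pair(c, c), a)), f(a, pair(pair(c, c), a))))  →  pair(pair(pair(c, a), c), pair(pair(c, c), f(a, pair(pair(c, c), a))))   [R3 at 2.1]
6. pair(pair(pair(c, a), c), pair(pair(c, c), f(a, pair(pair(c, c), a))))  →  pair(pair(pair(c, a), c), pair(pair(c, c), pair(a, c)))   [R3 at 2.2]

pair(pair(pair(c, a), c), pair(pair(c, c), pair(a, c)))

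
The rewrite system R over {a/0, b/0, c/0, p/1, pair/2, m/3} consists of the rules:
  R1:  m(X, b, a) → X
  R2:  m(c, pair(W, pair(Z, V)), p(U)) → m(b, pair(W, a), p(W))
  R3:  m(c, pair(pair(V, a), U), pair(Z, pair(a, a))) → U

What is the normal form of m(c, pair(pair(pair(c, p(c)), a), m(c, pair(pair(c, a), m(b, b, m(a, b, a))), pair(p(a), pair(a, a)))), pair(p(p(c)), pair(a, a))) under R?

b

1. m(c, pair(pair(pair(c, p(c)), a), m(c, pair(pair(c, a), m(b, b, m(a, b, a))), pair(p(a), pair(a, a)))), pair(p(p(c)), pair(a, a)))  →  m(c, pair(pair(c, a), m(b, b, m(a, b, a))), pair(p(a), pair(a, a)))   [R3 at ε]
2. m(c, pair(pair(c, a), m(b, b, m(a, b, a))), pair(p(a), pair(a, a)))  →  m(b, b, m(a, b, a))   [R3 at ε]
3. m(b, b, m(a, b, a))  →  m(b, b, a)   [R1 at 3]
4. m(b, b, a)  →  b   [R1 at ε]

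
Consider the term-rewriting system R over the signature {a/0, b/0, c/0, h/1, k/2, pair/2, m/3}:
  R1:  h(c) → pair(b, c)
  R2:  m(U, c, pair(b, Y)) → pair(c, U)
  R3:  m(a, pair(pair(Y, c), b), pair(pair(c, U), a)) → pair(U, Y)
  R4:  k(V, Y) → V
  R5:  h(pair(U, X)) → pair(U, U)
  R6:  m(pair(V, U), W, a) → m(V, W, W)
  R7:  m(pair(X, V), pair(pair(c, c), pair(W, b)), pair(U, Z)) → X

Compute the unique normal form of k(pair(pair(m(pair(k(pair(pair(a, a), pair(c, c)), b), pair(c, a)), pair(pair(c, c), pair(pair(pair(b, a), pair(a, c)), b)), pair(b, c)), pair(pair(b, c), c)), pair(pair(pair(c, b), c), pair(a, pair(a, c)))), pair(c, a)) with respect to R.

pair(pair(pair(pair(a, a), pair(c, c)), pair(pair(b, c), c)), pair(pair(pair(c, b), c), pair(a, pair(a, c))))

1. k(pair(pair(m(pair(k(pair(pair(a, a), pair(c, c)), b), pair(c, a)), pair(pair(c, c), pair(pair(pair(b, a), pair(a, c)), b)), pair(b, c)), pair(pair(b, c), c)), pair(pair(pair(c, b), c), pair(a, pair(a, c)))), pair(c, a))  →  pair(pair(m(pair(k(pair(pair(a, a), pair(c, c)), b), pair(c, a)), pair(pair(c, c), pair(pair(pair(b, a), pair(a, c)), b)), pair(b, c)), pair(pair(b, c), c)), pair(pair(pair(c, b), c), pair(a, pair(a, c))))   [R4 at ε]
2. pair(pair(m(pair(k(pair(pair(a, a), pair(c, c)), b), pair(c, a)), pair(pair(c, c), pair(pair(pair(b, a), pair(a, c)), b)), pair(b, c)), pair(pair(b, c), c)), pair(pair(pair(c, b), c), pair(a, pair(a, c))))  →  pair(pair(k(pair(pair(a, a), pair(c, c)), b), pair(pair(b, c), c)), pair(pair(pair(c, b), c), pair(a, pair(a, c))))   [R7 at 1.1]
3. pair(pair(k(pair(pair(a, a), pair(c, c)), b), pair(pair(b, c), c)), pair(pair(pair(c, b), c), pair(a, pair(a, c))))  →  pair(pair(pair(pair(a, a), pair(c, c)), pair(pair(b, c), c)), pair(pair(pair(c, b), c), pair(a, pair(a, c))))   [R4 at 1.1]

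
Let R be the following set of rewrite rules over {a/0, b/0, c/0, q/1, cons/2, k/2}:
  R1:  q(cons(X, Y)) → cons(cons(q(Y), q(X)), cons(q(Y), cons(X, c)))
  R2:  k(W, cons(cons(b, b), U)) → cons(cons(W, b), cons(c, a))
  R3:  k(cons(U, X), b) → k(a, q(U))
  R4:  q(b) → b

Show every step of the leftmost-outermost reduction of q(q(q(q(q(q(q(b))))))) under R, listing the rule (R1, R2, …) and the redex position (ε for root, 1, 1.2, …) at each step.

b

1. q(q(q(q(q(q(q(b)))))))  →  q(q(q(q(q(q(b))))))   [R4 at 1.1.1.1.1.1]
2. q(q(q(q(q(q(b))))))  →  q(q(q(q(q(b)))))   [R4 at 1.1.1.1.1]
3. q(q(q(q(q(b)))))  →  q(q(q(q(b))))   [R4 at 1.1.1.1]
4. q(q(q(q(b))))  →  q(q(q(b)))   [R4 at 1.1.1]
5. q(q(q(b)))  →  q(q(b))   [R4 at 1.1]
6. q(q(b))  →  q(b)   [R4 at 1]
7. q(b)  →  b   [R4 at ε]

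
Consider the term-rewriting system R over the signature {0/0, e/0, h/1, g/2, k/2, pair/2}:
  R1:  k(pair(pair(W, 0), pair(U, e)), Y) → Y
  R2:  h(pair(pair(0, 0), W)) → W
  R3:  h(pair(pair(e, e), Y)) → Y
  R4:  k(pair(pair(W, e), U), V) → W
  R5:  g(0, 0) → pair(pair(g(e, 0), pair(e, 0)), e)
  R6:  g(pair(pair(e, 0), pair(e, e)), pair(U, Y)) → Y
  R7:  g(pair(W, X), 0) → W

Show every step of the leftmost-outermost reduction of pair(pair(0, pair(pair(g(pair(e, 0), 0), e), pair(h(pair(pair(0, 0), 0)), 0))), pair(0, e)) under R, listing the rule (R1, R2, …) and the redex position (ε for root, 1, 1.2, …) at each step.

pair(pair(0, pair(pair(e, e), pair(0, 0))), pair(0, e))

1. pair(pair(0, pair(pair(g(pair(e, 0), 0), e), pair(h(pair(pair(0, 0), 0)), 0))), pair(0, e))  →  pair(pair(0, pair(pair(e, e), pair(h(pair(pair(0, 0), 0)), 0))), pair(0, e))   [R7 at 1.2.1.1]
2. pair(pair(0, pair(pair(e, e), pair(h(pair(pair(0, 0), 0)), 0))), pair(0, e))  →  pair(pair(0, pair(pair(e, e), pair(0, 0))), pair(0, e))   [R2 at 1.2.2.1]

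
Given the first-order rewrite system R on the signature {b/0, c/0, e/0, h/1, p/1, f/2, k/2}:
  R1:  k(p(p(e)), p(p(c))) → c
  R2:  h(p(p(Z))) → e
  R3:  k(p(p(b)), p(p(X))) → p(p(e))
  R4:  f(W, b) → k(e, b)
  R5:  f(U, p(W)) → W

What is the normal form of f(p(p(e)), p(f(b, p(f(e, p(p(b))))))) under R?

1. f(p(p(e)), p(f(b, p(f(e, p(p(b)))))))  →  f(b, p(f(e, p(p(b)))))   [R5 at ε]
2. f(b, p(f(e, p(p(b)))))  →  f(e, p(p(b)))   [R5 at ε]
3. f(e, p(p(b)))  →  p(b)   [R5 at ε]

p(b)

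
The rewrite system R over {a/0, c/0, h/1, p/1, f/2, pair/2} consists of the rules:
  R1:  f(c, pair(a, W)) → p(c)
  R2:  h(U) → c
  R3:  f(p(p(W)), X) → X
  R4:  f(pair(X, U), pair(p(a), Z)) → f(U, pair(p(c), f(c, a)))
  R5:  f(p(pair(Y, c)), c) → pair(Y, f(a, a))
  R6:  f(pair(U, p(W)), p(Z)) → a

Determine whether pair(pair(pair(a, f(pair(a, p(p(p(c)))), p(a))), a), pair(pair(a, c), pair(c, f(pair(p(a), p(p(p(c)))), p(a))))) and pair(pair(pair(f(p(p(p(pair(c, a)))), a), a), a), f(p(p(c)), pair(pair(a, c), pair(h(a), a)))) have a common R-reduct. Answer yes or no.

yes — NF(t₁) = pair(pair(pair(a, a), a), pair(pair(a, c), pair(c, a))), NF(t₂) = pair(pair(pair(a, a), a), pair(pair(a, c), pair(c, a)))

Reduce t₁ = pair(pair(pair(a, f(pair(a, p(p(p(c)))), p(a))), a), pair(pair(a, c), pair(c, f(pair(p(a), p(p(p(c)))), p(a))))):
1. pair(pair(pair(a, f(pair(a, p(p(p(c)))), p(a))), a), pair(pair(a, c), pair(c, f(pair(p(a), p(p(p(c)))), p(a)))))  →  pair(pair(pair(a, a), a), pair(pair(a, c), pair(c, f(pair(p(a), p(p(p(c)))), p(a)))))   [R6 at 1.1.2]
2. pair(pair(pair(a, a), a), pair(pair(a, c), pair(c, f(pair(p(a), p(p(p(c)))), p(a)))))  →  pair(pair(pair(a, a), a), pair(pair(a, c), pair(c, a)))   [R6 at 2.2.2]

Reduce t₂ = pair(pair(pair(f(p(p(p(pair(c, a)))), a), a), a), f(p(p(c)), pair(pair(a, c), pair(h(a), a)))):
1. pair(pair(pair(f(p(p(p(pair(c, a)))), a), a), a), f(p(p(c)), pair(pair(a, c), pair(h(a), a))))  →  pair(pair(pair(a, a), a), f(p(p(c)), pair(pair(a, c), pair(h(a), a))))   [R3 at 1.1.1]
2. pair(pair(pair(a, a), a), f(p(p(c)), pair(pair(a, c), pair(h(a), a))))  →  pair(pair(pair(a, a), a), pair(pair(a, c), pair(h(a), a)))   [R3 at 2]
3. pair(pair(pair(a, a), a), pair(pair(a, c), pair(h(a), a)))  →  pair(pair(pair(a, a), a), pair(pair(a, c), pair(c, a)))   [R2 at 2.2.1]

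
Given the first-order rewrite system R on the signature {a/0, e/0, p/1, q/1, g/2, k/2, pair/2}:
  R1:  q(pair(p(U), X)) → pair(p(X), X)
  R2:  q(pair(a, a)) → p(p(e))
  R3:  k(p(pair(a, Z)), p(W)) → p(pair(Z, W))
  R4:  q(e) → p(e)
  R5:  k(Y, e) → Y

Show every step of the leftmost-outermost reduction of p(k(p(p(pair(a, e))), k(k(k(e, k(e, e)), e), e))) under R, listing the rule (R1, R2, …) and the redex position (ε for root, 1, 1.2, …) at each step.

1. p(k(p(p(pair(a, e))), k(k(k(e, k(e, e)), e), e)))  →  p(k(p(p(pair(a, e))), k(k(e, k(e, e)), e)))   [R5 at 1.2]
2. p(k(p(p(pair(a, e))), k(k(e, k(e, e)), e)))  →  p(k(p(p(pair(a, e))), k(e, k(e, e))))   [R5 at 1.2]
3. p(k(p(p(pair(a, e))), k(e, k(e, e))))  →  p(k(p(p(pair(a, e))), k(e, e)))   [R5 at 1.2.2]
4. p(k(p(p(pair(a, e))), k(e, e)))  →  p(k(p(p(pair(a, e))), e))   [R5 at 1.2]
5. p(k(p(p(pair(a, e))), e))  →  p(p(p(pair(a, e))))   [R5 at 1]

p(p(p(pair(a, e))))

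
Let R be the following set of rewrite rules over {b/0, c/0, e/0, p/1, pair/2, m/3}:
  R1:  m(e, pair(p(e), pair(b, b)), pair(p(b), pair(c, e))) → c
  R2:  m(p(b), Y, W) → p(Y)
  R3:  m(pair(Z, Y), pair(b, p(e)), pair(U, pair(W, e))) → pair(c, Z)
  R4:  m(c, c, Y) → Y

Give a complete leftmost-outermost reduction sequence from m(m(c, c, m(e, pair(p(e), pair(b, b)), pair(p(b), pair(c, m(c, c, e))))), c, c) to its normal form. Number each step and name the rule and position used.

1. m(m(c, c, m(e, pair(p(e), pair(b, b)), pair(p(b), pair(c, m(c, c, e))))), c, c)  →  m(m(e, pair(p(e), pair(b, b)), pair(p(b), pair(c, m(c, c, e)))), c, c)   [R4 at 1]
2. m(m(e, pair(p(e), pair(b, b)), pair(p(b), pair(c, m(c, c, e)))), c, c)  →  m(m(e, pair(p(e), pair(b, b)), pair(p(b), pair(c, e))), c, c)   [R4 at 1.3.2.2]
3. m(m(e, pair(p(e), pair(b, b)), pair(p(b), pair(c, e))), c, c)  →  m(c, c, c)   [R1 at 1]
4. m(c, c, c)  →  c   [R4 at ε]

c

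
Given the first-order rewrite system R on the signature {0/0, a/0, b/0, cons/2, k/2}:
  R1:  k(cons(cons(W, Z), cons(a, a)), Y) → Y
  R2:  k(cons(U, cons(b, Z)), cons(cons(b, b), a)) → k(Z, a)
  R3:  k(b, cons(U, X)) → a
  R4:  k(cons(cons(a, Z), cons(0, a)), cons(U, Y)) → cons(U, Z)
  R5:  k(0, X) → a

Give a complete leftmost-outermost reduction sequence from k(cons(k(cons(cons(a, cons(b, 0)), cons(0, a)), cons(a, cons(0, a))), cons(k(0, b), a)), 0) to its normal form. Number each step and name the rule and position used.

0

1. k(cons(k(cons(cons(a, cons(b, 0)), cons(0, a)), cons(a, cons(0, a))), cons(k(0, b), a)), 0)  →  k(cons(cons(a, cons(b, 0)), cons(k(0, b), a)), 0)   [R4 at 1.1]
2. k(cons(cons(a, cons(b, 0)), cons(k(0, b), a)), 0)  →  k(cons(cons(a, cons(b, 0)), cons(a, a)), 0)   [R5 at 1.2.1]
3. k(cons(cons(a, cons(b, 0)), cons(a, a)), 0)  →  0   [R1 at ε]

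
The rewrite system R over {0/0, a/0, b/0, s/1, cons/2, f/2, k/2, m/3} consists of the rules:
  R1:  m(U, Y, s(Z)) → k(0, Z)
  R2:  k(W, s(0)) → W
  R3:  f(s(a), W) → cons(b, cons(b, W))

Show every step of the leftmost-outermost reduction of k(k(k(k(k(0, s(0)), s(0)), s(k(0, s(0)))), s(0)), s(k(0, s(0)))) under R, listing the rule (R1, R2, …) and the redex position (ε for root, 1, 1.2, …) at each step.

1. k(k(k(k(k(0, s(0)), s(0)), s(k(0, s(0)))), s(0)), s(k(0, s(0))))  →  k(k(k(k(0, s(0)), s(0)), s(k(0, s(0)))), s(k(0, s(0))))   [R2 at 1]
2. k(k(k(k(0, s(0)), s(0)), s(k(0, s(0)))), s(k(0, s(0))))  →  k(k(k(0, s(0)), s(k(0, s(0)))), s(k(0, s(0))))   [R2 at 1.1]
3. k(k(k(0, s(0)), s(k(0, s(0)))), s(k(0, s(0))))  →  k(k(0, s(k(0, s(0)))), s(k(0, s(0))))   [R2 at 1.1]
4. k(k(0, s(k(0, s(0)))), s(k(0, s(0))))  →  k(k(0, s(0)), s(k(0, s(0))))   [R2 at 1.2.1]
5. k(k(0, s(0)), s(k(0, s(0))))  →  k(0, s(k(0, s(0))))   [R2 at 1]
6. k(0, s(k(0, s(0))))  →  k(0, s(0))   [R2 at 2.1]
7. k(0, s(0))  →  0   [R2 at ε]

0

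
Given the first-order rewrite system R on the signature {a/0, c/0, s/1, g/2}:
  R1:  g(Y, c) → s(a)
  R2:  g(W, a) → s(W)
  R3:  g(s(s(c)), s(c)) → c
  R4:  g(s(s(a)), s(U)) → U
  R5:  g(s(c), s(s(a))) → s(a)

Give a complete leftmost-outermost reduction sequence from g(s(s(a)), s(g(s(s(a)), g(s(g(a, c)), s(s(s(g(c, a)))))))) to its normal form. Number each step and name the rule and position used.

1. g(s(s(a)), s(g(s(s(a)), g(s(g(a, c)), s(s(s(g(c, a))))))))  →  g(s(s(a)), g(s(g(a, c)), s(s(s(g(c, a))))))   [R4 at ε]
2. g(s(s(a)), g(s(g(a, c)), s(s(s(g(c, a))))))  →  g(s(s(a)), g(s(s(a)), s(s(s(g(c, a))))))   [R1 at 2.1.1]
3. g(s(s(a)), g(s(s(a)), s(s(s(g(c, a))))))  →  g(s(s(a)), s(s(g(c, a))))   [R4 at 2]
4. g(s(s(a)), s(s(g(c, a))))  →  s(g(c, a))   [R4 at ε]
5. s(g(c, a))  →  s(s(c))   [R2 at 1]

s(s(c))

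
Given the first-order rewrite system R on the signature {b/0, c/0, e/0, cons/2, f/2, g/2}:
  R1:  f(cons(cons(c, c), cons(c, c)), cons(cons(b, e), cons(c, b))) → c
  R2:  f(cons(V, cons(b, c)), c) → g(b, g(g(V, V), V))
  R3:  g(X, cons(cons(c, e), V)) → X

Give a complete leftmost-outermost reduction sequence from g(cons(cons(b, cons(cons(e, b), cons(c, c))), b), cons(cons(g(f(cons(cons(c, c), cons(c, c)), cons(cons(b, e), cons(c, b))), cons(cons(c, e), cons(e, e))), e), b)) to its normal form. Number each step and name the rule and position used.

1. g(cons(cons(b, cons(cons(e, b), cons(c, c))), b), cons(cons(g(f(cons(cons(c, c), cons(c, c)), cons(cons(b, e), cons(c, b))), cons(cons(c, e), cons(e, e))), e), b))  →  g(cons(cons(b, cons(cons(e, b), cons(c, c))), b), cons(cons(f(cons(cons(c, c), cons(c, c)), cons(cons(b, e), cons(c, b))), e), b))   [R3 at 2.1.1]
2. g(cons(cons(b, cons(cons(e, b), cons(c, c))), b), cons(cons(f(cons(cons(c, c), cons(c, c)), cons(cons(b, e), cons(c, b))), e), b))  →  g(cons(cons(b, cons(cons(e, b), cons(c, c))), b), cons(cons(c, e), b))   [R1 at 2.1.1]
3. g(cons(cons(b, cons(cons(e, b), cons(c, c))), b), cons(cons(c, e), b))  →  cons(cons(b, cons(cons(e, b), cons(c, c))), b)   [R3 at ε]

cons(cons(b, cons(cons(e, b), cons(c, c))), b)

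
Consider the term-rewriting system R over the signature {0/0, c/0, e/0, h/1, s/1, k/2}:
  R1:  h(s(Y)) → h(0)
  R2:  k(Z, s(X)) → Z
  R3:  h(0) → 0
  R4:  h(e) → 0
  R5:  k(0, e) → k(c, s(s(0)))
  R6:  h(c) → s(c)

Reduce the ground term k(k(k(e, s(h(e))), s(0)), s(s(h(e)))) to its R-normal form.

e

1. k(k(k(e, s(h(e))), s(0)), s(s(h(e))))  →  k(k(e, s(h(e))), s(0))   [R2 at ε]
2. k(k(e, s(h(e))), s(0))  →  k(e, s(h(e)))   [R2 at ε]
3. k(e, s(h(e)))  →  e   [R2 at ε]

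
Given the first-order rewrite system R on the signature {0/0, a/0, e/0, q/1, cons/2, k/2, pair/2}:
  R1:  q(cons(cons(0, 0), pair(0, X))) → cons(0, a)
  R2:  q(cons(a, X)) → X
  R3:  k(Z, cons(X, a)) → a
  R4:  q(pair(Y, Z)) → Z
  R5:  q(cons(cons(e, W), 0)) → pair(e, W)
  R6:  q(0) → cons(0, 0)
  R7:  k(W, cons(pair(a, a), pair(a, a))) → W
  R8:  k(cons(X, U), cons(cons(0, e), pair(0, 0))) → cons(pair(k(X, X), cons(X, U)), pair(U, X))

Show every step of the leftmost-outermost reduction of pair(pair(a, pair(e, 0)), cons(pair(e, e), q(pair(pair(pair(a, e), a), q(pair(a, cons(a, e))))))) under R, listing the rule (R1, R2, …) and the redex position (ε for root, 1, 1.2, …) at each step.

1. pair(pair(a, pair(e, 0)), cons(pair(e, e), q(pair(pair(pair(a, e), a), q(pair(a, cons(a, e)))))))  →  pair(pair(a, pair(e, 0)), cons(pair(e, e), q(pair(a, cons(a, e)))))   [R4 at 2.2]
2. pair(pair(a, pair(e, 0)), cons(pair(e, e), q(pair(a, cons(a, e)))))  →  pair(pair(a, pair(e, 0)), cons(pair(e, e), cons(a, e)))   [R4 at 2.2]

pair(pair(a, pair(e, 0)), cons(pair(e, e), cons(a, e)))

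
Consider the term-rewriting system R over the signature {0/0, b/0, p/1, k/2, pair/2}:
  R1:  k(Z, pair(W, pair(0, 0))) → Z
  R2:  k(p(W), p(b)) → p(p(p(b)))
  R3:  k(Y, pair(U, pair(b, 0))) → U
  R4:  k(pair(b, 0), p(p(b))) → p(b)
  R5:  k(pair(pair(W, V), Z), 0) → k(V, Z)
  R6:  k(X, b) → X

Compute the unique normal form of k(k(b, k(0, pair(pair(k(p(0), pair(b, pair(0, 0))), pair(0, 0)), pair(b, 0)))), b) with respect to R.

b

1. k(k(b, k(0, pair(pair(k(p(0), pair(b, pair(0, 0))), pair(0, 0)), pair(b, 0)))), b)  →  k(b, k(0, pair(pair(k(p(0), pair(b, pair(0, 0))), pair(0, 0)), pair(b, 0))))   [R6 at ε]
2. k(b, k(0, pair(pair(k(p(0), pair(b, pair(0, 0))), pair(0, 0)), pair(b, 0))))  →  k(b, pair(k(p(0), pair(b, pair(0, 0))), pair(0, 0)))   [R3 at 2]
3. k(b, pair(k(p(0), pair(b, pair(0, 0))), pair(0, 0)))  →  b   [R1 at ε]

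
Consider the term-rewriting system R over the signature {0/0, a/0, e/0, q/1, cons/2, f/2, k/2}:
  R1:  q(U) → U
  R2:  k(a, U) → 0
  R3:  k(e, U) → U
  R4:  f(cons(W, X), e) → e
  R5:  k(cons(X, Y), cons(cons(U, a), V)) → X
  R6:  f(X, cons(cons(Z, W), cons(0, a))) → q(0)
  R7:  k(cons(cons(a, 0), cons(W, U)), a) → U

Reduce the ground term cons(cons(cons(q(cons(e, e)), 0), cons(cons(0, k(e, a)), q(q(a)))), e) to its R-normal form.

1. cons(cons(cons(q(cons(e, e)), 0), cons(cons(0, k(e, a)), q(q(a)))), e)  →  cons(cons(cons(cons(e, e), 0), cons(cons(0, k(e, a)), q(q(a)))), e)   [R1 at 1.1.1]
2. cons(cons(cons(cons(e, e), 0), cons(cons(0, k(e, a)), q(q(a)))), e)  →  cons(cons(cons(cons(e, e), 0), cons(cons(0, a), q(q(a)))), e)   [R3 at 1.2.1.2]
3. cons(cons(cons(cons(e, e), 0), cons(cons(0, a), q(q(a)))), e)  →  cons(cons(cons(cons(e, e), 0), cons(cons(0, a), q(a))), e)   [R1 at 1.2.2]
4. cons(cons(cons(cons(e, e), 0), cons(cons(0, a), q(a))), e)  →  cons(cons(cons(cons(e, e), 0), cons(cons(0, a), a)), e)   [R1 at 1.2.2]

cons(cons(cons(cons(e, e), 0), cons(cons(0, a), a)), e)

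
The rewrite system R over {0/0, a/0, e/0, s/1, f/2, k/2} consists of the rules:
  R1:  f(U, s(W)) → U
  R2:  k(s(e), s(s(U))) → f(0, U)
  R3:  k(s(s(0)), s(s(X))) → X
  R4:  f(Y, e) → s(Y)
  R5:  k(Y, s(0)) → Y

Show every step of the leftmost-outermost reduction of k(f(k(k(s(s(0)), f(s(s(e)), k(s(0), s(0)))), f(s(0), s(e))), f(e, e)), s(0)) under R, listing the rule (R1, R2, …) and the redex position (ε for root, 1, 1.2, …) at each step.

1. k(f(k(k(s(s(0)), f(s(s(e)), k(s(0), s(0)))), f(s(0), s(e))), f(e, e)), s(0))  →  f(k(k(s(s(0)), f(s(s(e)), k(s(0), s(0)))), f(s(0), s(e))), f(e, e))   [R5 at ε]
2. f(k(k(s(s(0)), f(s(s(e)), k(s(0), s(0)))), f(s(0), s(e))), f(e, e))  →  f(k(k(s(s(0)), f(s(s(e)), s(0))), f(s(0), s(e))), f(e, e))   [R5 at 1.1.2.2]
3. f(k(k(s(s(0)), f(s(s(e)), s(0))), f(s(0), s(e))), f(e, e))  →  f(k(k(s(s(0)), s(s(e))), f(s(0), s(e))), f(e, e))   [R1 at 1.1.2]
4. f(k(k(s(s(0)), s(s(e))), f(s(0), s(e))), f(e, e))  →  f(k(e, f(s(0), s(e))), f(e, e))   [R3 at 1.1]
5. f(k(e, f(s(0), s(e))), f(e, e))  →  f(k(e, s(0)), f(e, e))   [R1 at 1.2]
6. f(k(e, s(0)), f(e, e))  →  f(e, f(e, e))   [R5 at 1]
7. f(e, f(e, e))  →  f(e, s(e))   [R4 at 2]
8. f(e, s(e))  →  e   [R1 at ε]

e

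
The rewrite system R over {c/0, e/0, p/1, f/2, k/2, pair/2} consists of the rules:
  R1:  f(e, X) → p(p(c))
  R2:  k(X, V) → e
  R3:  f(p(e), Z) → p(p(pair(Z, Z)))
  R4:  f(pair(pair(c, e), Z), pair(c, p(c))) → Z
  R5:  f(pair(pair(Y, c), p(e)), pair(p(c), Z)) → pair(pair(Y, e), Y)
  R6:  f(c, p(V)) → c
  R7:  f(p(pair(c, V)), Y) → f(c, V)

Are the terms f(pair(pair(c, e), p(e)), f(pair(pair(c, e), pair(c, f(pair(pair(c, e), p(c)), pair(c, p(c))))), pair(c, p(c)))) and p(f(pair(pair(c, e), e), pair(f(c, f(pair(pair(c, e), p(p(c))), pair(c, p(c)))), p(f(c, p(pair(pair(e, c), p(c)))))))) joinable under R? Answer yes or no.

Reduce t₁ = f(pair(pair(c, e), p(e)), f(pair(pair(c, e), pair(c, f(pair(pair(c, e), p(c)), pair(c, p(c))))), pair(c, p(c)))):
1. f(pair(pair(c, e), p(e)), f(pair(pair(c, e), pair(c, f(pair(pair(c, e), p(c)), pair(c, p(c))))), pair(c, p(c))))  →  f(pair(pair(c, e), p(e)), pair(c, f(pair(pair(c, e), p(c)), pair(c, p(c)))))   [R4 at 2]
2. f(pair(pair(c, e), p(e)), pair(c, f(pair(pair(c, e), p(c)), pair(c, p(c)))))  →  f(pair(pair(c, e), p(e)), pair(c, p(c)))   [R4 at 2.2]
3. f(pair(pair(c, e), p(e)), pair(c, p(c)))  →  p(e)   [R4 at ε]

Reduce t₂ = p(f(pair(pair(c, e), e), pair(f(c, f(pair(pair(c, e), p(p(c))), pair(c, p(c)))), p(f(c, p(pair(pair(e, c), p(c)))))))):
1. p(f(pair(pair(c, e), e), pair(f(c, f(pair(pair(c, e), p(p(c))), pair(c, p(c)))), p(f(c, p(pair(pair(e, c), p(c))))))))  →  p(f(pair(pair(c, e), e), pair(f(c, p(p(c))), p(f(c, p(pair(pair(e, c), p(c))))))))   [R4 at 1.2.1.2]
2. p(f(pair(pair(c, e), e), pair(f(c, p(p(c))), p(f(c, p(pair(pair(e, c), p(c))))))))  →  p(f(pair(pair(c, e), e), pair(c, p(f(c, p(pair(pair(e, c), p(c))))))))   [R6 at 1.2.1]
3. p(f(pair(pair(c, e), e), pair(c, p(f(c, p(pair(pair(e, c), p(c))))))))  →  p(f(pair(pair(c, e), e), pair(c, p(c))))   [R6 at 1.2.2.1]
4. p(f(pair(pair(c, e), e), pair(c, p(c))))  →  p(e)   [R4 at 1]

yes — NF(t₁) = p(e), NF(t₂) = p(e)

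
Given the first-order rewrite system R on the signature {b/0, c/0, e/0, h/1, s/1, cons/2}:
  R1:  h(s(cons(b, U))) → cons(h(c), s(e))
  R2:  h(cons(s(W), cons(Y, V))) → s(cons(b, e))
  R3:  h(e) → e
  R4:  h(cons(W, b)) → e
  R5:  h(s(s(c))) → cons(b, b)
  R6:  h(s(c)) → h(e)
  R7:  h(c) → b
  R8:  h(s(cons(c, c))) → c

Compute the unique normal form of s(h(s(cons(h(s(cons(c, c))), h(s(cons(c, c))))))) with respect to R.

1. s(h(s(cons(h(s(cons(c, c))), h(s(cons(c, c)))))))  →  s(h(s(cons(c, h(s(cons(c, c)))))))   [R8 at 1.1.1.1]
2. s(h(s(cons(c, h(s(cons(c, c)))))))  →  s(h(s(cons(c, c))))   [R8 at 1.1.1.2]
3. s(h(s(cons(c, c))))  →  s(c)   [R8 at 1]

s(c)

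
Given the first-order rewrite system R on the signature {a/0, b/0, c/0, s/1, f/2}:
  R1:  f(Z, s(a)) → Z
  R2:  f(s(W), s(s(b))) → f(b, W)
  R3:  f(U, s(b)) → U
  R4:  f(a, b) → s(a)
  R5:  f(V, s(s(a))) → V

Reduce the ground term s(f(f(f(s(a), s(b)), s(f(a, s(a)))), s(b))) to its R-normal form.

s(s(a))

1. s(f(f(f(s(a), s(b)), s(f(a, s(a)))), s(b)))  →  s(f(f(s(a), s(b)), s(f(a, s(a)))))   [R3 at 1]
2. s(f(f(s(a), s(b)), s(f(a, s(a)))))  →  s(f(s(a), s(f(a, s(a)))))   [R3 at 1.1]
3. s(f(s(a), s(f(a, s(a)))))  →  s(f(s(a), s(a)))   [R1 at 1.2.1]
4. s(f(s(a), s(a)))  →  s(s(a))   [R1 at 1]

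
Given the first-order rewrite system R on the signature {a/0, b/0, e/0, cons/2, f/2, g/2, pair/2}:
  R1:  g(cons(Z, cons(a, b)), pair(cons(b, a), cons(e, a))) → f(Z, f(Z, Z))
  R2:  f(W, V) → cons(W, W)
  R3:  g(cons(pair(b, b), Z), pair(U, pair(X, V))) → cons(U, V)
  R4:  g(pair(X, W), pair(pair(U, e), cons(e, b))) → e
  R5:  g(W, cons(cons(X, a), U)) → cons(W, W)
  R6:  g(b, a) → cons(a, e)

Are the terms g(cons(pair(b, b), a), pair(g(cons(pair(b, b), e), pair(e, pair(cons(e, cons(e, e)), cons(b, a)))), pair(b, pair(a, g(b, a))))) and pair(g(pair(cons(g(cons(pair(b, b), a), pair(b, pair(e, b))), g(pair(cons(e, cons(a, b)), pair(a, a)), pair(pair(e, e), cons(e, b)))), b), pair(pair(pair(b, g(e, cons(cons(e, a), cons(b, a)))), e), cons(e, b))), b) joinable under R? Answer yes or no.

Reduce t₁ = g(cons(pair(b, b), a), pair(g(cons(pair(b, b), e), pair(e, pair(cons(e, cons(e, e)), cons(b, a)))), pair(b, pair(a, g(b, a))))):
1. g(cons(pair(b, b), a), pair(g(cons(pair(b, b), e), pair(e, pair(cons(e, cons(e, e)), cons(b, a)))), pair(b, pair(a, g(b, a)))))  →  cons(g(cons(pair(b, b), e), pair(e, pair(cons(e, cons(e, e)), cons(b, a)))), pair(a, g(b, a)))   [R3 at ε]
2. cons(g(cons(pair(b, b), e), pair(e, pair(cons(e, cons(e, e)), cons(b, a)))), pair(a, g(b, a)))  →  cons(cons(e, cons(b, a)), pair(a, g(b, a)))   [R3 at 1]
3. cons(cons(e, cons(b, a)), pair(a, g(b, a)))  →  cons(cons(e, cons(b, a)), pair(a, cons(a, e)))   [R6 at 2.2]

Reduce t₂ = pair(g(pair(cons(g(cons(pair(b, b), a), pair(b, pair(e, b))), g(pair(cons(e, cons(a, b)), pair(a, a)), pair(pair(e, e), cons(e, b)))), b), pair(pair(pair(b, g(e, cons(cons(e, a), cons(b, a)))), e), cons(e, b))), b):
1. pair(g(pair(cons(g(cons(pair(b, b), a), pair(b, pair(e, b))), g(pair(cons(e, cons(a, b)), pair(a, a)), pair(pair(e, e), cons(e, b)))), b), pair(pair(pair(b, g(e, cons(cons(e, a), cons(b, a)))), e), cons(e, b))), b)  →  pair(e, b)   [R4 at 1]

no — NF(t₁) = cons(cons(e, cons(b, a)), pair(a, cons(a, e))), NF(t₂) = pair(e, b)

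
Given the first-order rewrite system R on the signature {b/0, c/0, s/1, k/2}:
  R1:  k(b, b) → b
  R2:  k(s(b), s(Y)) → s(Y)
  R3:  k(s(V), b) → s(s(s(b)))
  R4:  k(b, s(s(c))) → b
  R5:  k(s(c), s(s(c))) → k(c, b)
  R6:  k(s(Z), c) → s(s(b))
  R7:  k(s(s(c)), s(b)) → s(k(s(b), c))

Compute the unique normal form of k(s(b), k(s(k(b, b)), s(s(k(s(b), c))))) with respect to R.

1. k(s(b), k(s(k(b, b)), s(s(k(s(b), c)))))  →  k(s(b), k(s(b), s(s(k(s(b), c)))))   [R1 at 2.1.1]
2. k(s(b), k(s(b), s(s(k(s(b), c)))))  →  k(s(b), s(s(k(s(b), c))))   [R2 at 2]
3. k(s(b), s(s(k(s(b), c))))  →  s(s(k(s(b), c)))   [R2 at ε]
4. s(s(k(s(b), c)))  →  s(s(s(s(b))))   [R6 at 1.1]

s(s(s(s(b))))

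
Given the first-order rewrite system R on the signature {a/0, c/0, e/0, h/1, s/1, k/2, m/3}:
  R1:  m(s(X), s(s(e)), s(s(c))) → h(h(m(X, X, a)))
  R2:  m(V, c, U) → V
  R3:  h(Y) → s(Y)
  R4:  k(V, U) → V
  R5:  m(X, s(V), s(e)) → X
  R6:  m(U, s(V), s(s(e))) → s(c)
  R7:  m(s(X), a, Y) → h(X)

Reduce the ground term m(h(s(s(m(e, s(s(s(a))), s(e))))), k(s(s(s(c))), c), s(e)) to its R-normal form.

s(s(s(e)))

1. m(h(s(s(m(e, s(s(s(a))), s(e))))), k(s(s(s(c))), c), s(e))  →  m(s(s(s(m(e, s(s(s(a))), s(e))))), k(s(s(s(c))), c), s(e))   [R3 at 1]
2. m(s(s(s(m(e, s(s(s(a))), s(e))))), k(s(s(s(c))), c), s(e))  →  m(s(s(s(e))), k(s(s(s(c))), c), s(e))   [R5 at 1.1.1.1]
3. m(s(s(s(e))), k(s(s(s(c))), c), s(e))  →  m(s(s(s(e))), s(s(s(c))), s(e))   [R4 at 2]
4. m(s(s(s(e))), s(s(s(c))), s(e))  →  s(s(s(e)))   [R5 at ε]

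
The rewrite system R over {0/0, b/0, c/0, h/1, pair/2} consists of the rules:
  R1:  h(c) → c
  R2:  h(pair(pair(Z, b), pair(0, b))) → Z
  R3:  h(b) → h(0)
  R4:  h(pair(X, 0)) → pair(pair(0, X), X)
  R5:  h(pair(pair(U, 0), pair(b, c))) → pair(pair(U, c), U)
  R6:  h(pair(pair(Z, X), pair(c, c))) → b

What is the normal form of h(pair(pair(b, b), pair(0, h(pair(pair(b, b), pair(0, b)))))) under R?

b

1. h(pair(pair(b, b), pair(0, h(pair(pair(b, b), pair(0, b))))))  →  h(pair(pair(b, b), pair(0, b)))   [R2 at 1.2.2]
2. h(pair(pair(b, b), pair(0, b)))  →  b   [R2 at ε]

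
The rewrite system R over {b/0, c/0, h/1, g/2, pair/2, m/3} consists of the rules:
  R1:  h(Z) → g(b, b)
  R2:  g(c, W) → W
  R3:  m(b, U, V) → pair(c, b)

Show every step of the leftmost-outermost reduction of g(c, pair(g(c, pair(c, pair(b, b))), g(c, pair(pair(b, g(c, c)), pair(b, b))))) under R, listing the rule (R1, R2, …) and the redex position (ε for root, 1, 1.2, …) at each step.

1. g(c, pair(g(c, pair(c, pair(b, b))), g(c, pair(pair(b, g(c, c)), pair(b, b)))))  →  pair(g(c, pair(c, pair(b, b))), g(c, pair(pair(b, g(c, c)), pair(b, b))))   [R2 at ε]
2. pair(g(c, pair(c, pair(b, b))), g(c, pair(pair(b, g(c, c)), pair(b, b))))  →  pair(pair(c, pair(b, b)), g(c, pair(pair(b, g(c, c)), pair(b, b))))   [R2 at 1]
3. pair(pair(c, pair(b, b)), g(c, pair(pair(b, g(c, c)), pair(b, b))))  →  pair(pair(c, pair(b, b)), pair(pair(b, g(c, c)), pair(b, b)))   [R2 at 2]
4. pair(pair(c, pair(b, b)), pair(pair(b, g(c, c)), pair(b, b)))  →  pair(pair(c, pair(b, b)), pair(pair(b, c), pair(b, b)))   [R2 at 2.1.2]

pair(pair(c, pair(b, b)), pair(pair(b, c), pair(b, b)))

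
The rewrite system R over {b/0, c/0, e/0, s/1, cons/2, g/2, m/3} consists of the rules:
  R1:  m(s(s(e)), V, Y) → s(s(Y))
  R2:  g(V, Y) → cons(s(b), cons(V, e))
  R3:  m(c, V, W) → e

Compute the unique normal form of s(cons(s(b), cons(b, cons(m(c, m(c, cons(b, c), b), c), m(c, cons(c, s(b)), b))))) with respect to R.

s(cons(s(b), cons(b, cons(e, e))))

1. s(cons(s(b), cons(b, cons(m(c, m(c, cons(b, c), b), c), m(c, cons(c, s(b)), b)))))  →  s(cons(s(b), cons(b, cons(e, m(c, cons(c, s(b)), b)))))   [R3 at 1.2.2.1]
2. s(cons(s(b), cons(b, cons(e, m(c, cons(c, s(b)), b)))))  →  s(cons(s(b), cons(b, cons(e, e))))   [R3 at 1.2.2.2]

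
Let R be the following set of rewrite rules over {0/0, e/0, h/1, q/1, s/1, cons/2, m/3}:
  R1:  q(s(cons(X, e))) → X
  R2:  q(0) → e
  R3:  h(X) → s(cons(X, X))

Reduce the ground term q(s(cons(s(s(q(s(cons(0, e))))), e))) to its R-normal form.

1. q(s(cons(s(s(q(s(cons(0, e))))), e)))  →  s(s(q(s(cons(0, e)))))   [R1 at ε]
2. s(s(q(s(cons(0, e)))))  →  s(s(0))   [R1 at 1.1]

s(s(0))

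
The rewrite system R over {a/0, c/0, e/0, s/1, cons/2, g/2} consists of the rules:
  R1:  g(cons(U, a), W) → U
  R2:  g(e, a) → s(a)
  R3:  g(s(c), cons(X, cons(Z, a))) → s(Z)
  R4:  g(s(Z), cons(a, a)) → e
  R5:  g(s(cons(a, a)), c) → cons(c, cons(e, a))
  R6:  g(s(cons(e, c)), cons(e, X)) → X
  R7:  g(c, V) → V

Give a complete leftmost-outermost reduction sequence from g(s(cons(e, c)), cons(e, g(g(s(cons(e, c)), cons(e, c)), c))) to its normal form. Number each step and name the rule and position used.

c

1. g(s(cons(e, c)), cons(e, g(g(s(cons(e, c)), cons(e, c)), c)))  →  g(g(s(cons(e, c)), cons(e, c)), c)   [R6 at ε]
2. g(g(s(cons(e, c)), cons(e, c)), c)  →  g(c, c)   [R6 at 1]
3. g(c, c)  →  c   [R7 at ε]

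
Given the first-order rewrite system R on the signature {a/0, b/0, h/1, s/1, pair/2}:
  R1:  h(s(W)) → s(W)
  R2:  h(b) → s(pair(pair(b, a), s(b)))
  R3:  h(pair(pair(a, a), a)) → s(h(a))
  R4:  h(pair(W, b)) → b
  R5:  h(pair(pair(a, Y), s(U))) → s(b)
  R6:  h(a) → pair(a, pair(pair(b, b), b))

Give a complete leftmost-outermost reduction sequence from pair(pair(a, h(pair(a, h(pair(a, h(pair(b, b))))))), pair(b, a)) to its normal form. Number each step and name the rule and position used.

1. pair(pair(a, h(pair(a, h(pair(a, h(pair(b, b))))))), pair(b, a))  →  pair(pair(a, h(pair(a, h(pair(a, b))))), pair(b, a))   [R4 at 1.2.1.2.1.2]
2. pair(pair(a, h(pair(a, h(pair(a, b))))), pair(b, a))  →  pair(pair(a, h(pair(a, b))), pair(b, a))   [R4 at 1.2.1.2]
3. pair(pair(a, h(pair(a, b))), pair(b, a))  →  pair(pair(a, b), pair(b, a))   [R4 at 1.2]

pair(pair(a, b), pair(b, a))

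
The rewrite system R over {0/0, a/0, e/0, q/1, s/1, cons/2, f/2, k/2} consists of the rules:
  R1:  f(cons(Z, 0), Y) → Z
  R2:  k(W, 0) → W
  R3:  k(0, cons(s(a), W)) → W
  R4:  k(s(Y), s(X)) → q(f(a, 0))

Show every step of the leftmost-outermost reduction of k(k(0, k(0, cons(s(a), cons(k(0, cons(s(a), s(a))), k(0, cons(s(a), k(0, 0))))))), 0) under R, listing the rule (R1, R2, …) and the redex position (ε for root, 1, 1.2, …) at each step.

0

1. k(k(0, k(0, cons(s(a), cons(k(0, cons(s(a), s(a))), k(0, cons(s(a), k(0, 0))))))), 0)  →  k(0, k(0, cons(s(a), cons(k(0, cons(s(a), s(a))), k(0, cons(s(a), k(0, 0)))))))   [R2 at ε]
2. k(0, k(0, cons(s(a), cons(k(0, cons(s(a), s(a))), k(0, cons(s(a), k(0, 0)))))))  →  k(0, cons(k(0, cons(s(a), s(a))), k(0, cons(s(a), k(0, 0)))))   [R3 at 2]
3. k(0, cons(k(0, cons(s(a), s(a))), k(0, cons(s(a), k(0, 0)))))  →  k(0, cons(s(a), k(0, cons(s(a), k(0, 0)))))   [R3 at 2.1]
4. k(0, cons(s(a), k(0, cons(s(a), k(0, 0)))))  →  k(0, cons(s(a), k(0, 0)))   [R3 at ε]
5. k(0, cons(s(a), k(0, 0)))  →  k(0, 0)   [R3 at ε]
6. k(0, 0)  →  0   [R2 at ε]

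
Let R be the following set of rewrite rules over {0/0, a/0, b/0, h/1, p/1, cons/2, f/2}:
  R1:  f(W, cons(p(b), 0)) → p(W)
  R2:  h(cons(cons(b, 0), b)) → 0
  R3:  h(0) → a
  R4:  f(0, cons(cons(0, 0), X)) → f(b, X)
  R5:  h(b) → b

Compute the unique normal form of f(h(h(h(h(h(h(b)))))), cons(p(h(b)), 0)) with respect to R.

1. f(h(h(h(h(h(h(b)))))), cons(p(h(b)), 0))  →  f(h(h(h(h(h(b))))), cons(p(h(b)), 0))   [R5 at 1.1.1.1.1.1]
2. f(h(h(h(h(h(b))))), cons(p(h(b)), 0))  →  f(h(h(h(h(b)))), cons(p(h(b)), 0))   [R5 at 1.1.1.1.1]
3. f(h(h(h(h(b)))), cons(p(h(b)), 0))  →  f(h(h(h(b))), cons(p(h(b)), 0))   [R5 at 1.1.1.1]
4. f(h(h(h(b))), cons(p(h(b)), 0))  →  f(h(h(b)), cons(p(h(b)), 0))   [R5 at 1.1.1]
5. f(h(h(b)), cons(p(h(b)), 0))  →  f(h(b), cons(p(h(b)), 0))   [R5 at 1.1]
6. f(h(b), cons(p(h(b)), 0))  →  f(b, cons(p(h(b)), 0))   [R5 at 1]
7. f(b, cons(p(h(b)), 0))  →  f(b, cons(p(b), 0))   [R5 at 2.1.1]
8. f(b, cons(p(b), 0))  →  p(b)   [R1 at ε]

p(b)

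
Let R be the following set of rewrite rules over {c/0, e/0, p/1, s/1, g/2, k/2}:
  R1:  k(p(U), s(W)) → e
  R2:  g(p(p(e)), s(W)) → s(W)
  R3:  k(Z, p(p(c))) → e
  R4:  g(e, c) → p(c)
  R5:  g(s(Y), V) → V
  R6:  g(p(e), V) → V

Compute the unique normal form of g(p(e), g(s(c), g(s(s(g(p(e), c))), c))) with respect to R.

1. g(p(e), g(s(c), g(s(s(g(p(e), c))), c)))  →  g(s(c), g(s(s(g(p(e), c))), c))   [R6 at ε]
2. g(s(c), g(s(s(g(p(e), c))), c))  →  g(s(s(g(p(e), c))), c)   [R5 at ε]
3. g(s(s(g(p(e), c))), c)  →  c   [R5 at ε]

c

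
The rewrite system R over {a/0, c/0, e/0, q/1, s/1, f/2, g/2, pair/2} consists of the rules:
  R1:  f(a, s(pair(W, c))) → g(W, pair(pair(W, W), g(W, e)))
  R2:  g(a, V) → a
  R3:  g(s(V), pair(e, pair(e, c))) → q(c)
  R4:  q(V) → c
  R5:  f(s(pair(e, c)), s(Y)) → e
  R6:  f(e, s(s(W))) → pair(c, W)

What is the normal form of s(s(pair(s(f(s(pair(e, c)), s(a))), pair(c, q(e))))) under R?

1. s(s(pair(s(f(s(pair(e, c)), s(a))), pair(c, q(e)))))  →  s(s(pair(s(e), pair(c, q(e)))))   [R5 at 1.1.1.1]
2. s(s(pair(s(e), pair(c, q(e)))))  →  s(s(pair(s(e), pair(c, c))))   [R4 at 1.1.2.2]

s(s(pair(s(e), pair(c, c))))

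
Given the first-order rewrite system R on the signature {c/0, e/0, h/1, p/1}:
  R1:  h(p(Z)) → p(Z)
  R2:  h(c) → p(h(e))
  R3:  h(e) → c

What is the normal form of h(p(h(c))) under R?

p(p(c))

1. h(p(h(c)))  →  p(h(c))   [R1 at ε]
2. p(h(c))  →  p(p(h(e)))   [R2 at 1]
3. p(p(h(e)))  →  p(p(c))   [R3 at 1.1]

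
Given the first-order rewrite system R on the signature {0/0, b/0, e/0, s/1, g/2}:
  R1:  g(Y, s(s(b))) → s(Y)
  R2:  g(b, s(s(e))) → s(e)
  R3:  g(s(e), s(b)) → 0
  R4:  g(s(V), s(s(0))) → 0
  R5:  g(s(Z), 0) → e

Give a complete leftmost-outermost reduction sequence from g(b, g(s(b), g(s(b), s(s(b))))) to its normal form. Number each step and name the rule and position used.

s(b)

1. g(b, g(s(b), g(s(b), s(s(b)))))  →  g(b, g(s(b), s(s(b))))   [R1 at 2.2]
2. g(b, g(s(b), s(s(b))))  →  g(b, s(s(b)))   [R1 at 2]
3. g(b, s(s(b)))  →  s(b)   [R1 at ε]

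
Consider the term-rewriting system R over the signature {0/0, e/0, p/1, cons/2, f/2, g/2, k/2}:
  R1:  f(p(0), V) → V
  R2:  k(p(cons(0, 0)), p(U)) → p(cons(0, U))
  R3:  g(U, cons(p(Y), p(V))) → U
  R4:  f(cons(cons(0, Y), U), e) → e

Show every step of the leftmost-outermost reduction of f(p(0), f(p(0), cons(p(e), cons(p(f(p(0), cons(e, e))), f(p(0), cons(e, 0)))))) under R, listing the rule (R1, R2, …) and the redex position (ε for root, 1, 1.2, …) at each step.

cons(p(e), cons(p(cons(e, e)), cons(e, 0)))

1. f(p(0), f(p(0), cons(p(e), cons(p(f(p(0), cons(e, e))), f(p(0), cons(e, 0))))))  →  f(p(0), cons(p(e), cons(p(f(p(0), cons(e, e))), f(p(0), cons(e, 0)))))   [R1 at ε]
2. f(p(0), cons(p(e), cons(p(f(p(0), cons(e, e))), f(p(0), cons(e, 0)))))  →  cons(p(e), cons(p(f(p(0), cons(e, e))), f(p(0), cons(e, 0))))   [R1 at ε]
3. cons(p(e), cons(p(f(p(0), cons(e, e))), f(p(0), cons(e, 0))))  →  cons(p(e), cons(p(cons(e, e)), f(p(0), cons(e, 0))))   [R1 at 2.1.1]
4. cons(p(e), cons(p(cons(e, e)), f(p(0), cons(e, 0))))  →  cons(p(e), cons(p(cons(e, e)), cons(e, 0)))   [R1 at 2.2]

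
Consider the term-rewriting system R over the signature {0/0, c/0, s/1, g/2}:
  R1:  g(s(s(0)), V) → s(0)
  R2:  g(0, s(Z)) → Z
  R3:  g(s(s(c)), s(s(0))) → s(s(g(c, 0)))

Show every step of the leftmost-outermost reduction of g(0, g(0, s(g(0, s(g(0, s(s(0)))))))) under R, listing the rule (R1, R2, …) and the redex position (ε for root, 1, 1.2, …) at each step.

0

1. g(0, g(0, s(g(0, s(g(0, s(s(0))))))))  →  g(0, g(0, s(g(0, s(s(0))))))   [R2 at 2]
2. g(0, g(0, s(g(0, s(s(0))))))  →  g(0, g(0, s(s(0))))   [R2 at 2]
3. g(0, g(0, s(s(0))))  →  g(0, s(0))   [R2 at 2]
4. g(0, s(0))  →  0   [R2 at ε]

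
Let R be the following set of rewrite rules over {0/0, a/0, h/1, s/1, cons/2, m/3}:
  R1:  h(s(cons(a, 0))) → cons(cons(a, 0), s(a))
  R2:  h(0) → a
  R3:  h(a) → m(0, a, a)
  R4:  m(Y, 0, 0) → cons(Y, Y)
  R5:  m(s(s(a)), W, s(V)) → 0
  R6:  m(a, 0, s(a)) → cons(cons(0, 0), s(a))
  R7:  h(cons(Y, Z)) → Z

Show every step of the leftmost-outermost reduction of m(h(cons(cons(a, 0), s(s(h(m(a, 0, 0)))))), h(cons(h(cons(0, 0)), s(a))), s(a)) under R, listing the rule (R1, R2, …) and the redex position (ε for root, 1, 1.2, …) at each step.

0

1. m(h(cons(cons(a, 0), s(s(h(m(a, 0, 0)))))), h(cons(h(cons(0, 0)), s(a))), s(a))  →  m(s(s(h(m(a, 0, 0)))), h(cons(h(cons(0, 0)), s(a))), s(a))   [R7 at 1]
2. m(s(s(h(m(a, 0, 0)))), h(cons(h(cons(0, 0)), s(a))), s(a))  →  m(s(s(h(cons(a, a)))), h(cons(h(cons(0, 0)), s(a))), s(a))   [R4 at 1.1.1.1]
3. m(s(s(h(cons(a, a)))), h(cons(h(cons(0, 0)), s(a))), s(a))  →  m(s(s(a)), h(cons(h(cons(0, 0)), s(a))), s(a))   [R7 at 1.1.1]
4. m(s(s(a)), h(cons(h(cons(0, 0)), s(a))), s(a))  →  0   [R5 at ε]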